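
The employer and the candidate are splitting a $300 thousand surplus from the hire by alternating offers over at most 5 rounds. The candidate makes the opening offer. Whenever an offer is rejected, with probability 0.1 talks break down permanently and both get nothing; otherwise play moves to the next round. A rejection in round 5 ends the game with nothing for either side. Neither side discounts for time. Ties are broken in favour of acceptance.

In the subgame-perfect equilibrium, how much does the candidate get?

Round 5 (the candidate proposes): the employer will accept anything ≥ 0, so the candidate offers 0 and keeps 300.
Round 4 (the employer proposes): rejecting gives the candidate an expected 0.9 × 300 = 270, so the employer offers 270, keeping 30.
Round 3 (the candidate proposes): rejecting gives the employer an expected 0.9 × 30 = 27; the candidate offers that and keeps 273.
Round 2 (the employer proposes): rejecting gives the candidate an expected 0.9 × 273 = 245.7. The employer offers 245.7 and keeps 300 − 245.7 = 54.3.
Round 1 (the candidate proposes): rejecting gives the employer an expected 0.9 × 54.3 = 48.87; the candidate offers that and keeps 251.13.

251.13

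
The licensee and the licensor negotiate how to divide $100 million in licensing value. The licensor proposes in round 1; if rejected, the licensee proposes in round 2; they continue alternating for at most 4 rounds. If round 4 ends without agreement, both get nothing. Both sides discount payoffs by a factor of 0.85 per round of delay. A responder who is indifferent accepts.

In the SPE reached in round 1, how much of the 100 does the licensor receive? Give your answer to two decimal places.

25.84

Round 4 (the licensee proposes): rejection yields 0 for the licensor; the licensee offers 0 and keeps 100.
Round 3 (the licensor proposes): the licensee can get 100 next round, worth 0.85 × 100 = 85 now, so the licensor offers 85, keeping 15.
Round 2 (the licensee proposes): the licensor can get 15 next round, worth 0.85 × 15 = 12.75 now, so the licensee offers 12.75, keeping 87.25.
Round 1 (the licensor proposes): the licensee can get 87.25 next round, worth 0.85 × 87.25 = 74.1625 now, so the licensor offers 74.1625, keeping 25.8375.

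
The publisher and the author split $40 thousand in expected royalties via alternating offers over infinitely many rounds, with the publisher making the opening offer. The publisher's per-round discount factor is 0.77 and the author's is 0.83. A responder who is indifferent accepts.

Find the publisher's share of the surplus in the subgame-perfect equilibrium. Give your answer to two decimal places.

18.84

When the publisher proposes, the author accepts any offer worth at least 0.83 times what the author would get by proposing next round; and vice versa.
This gives x = 40 − 0.83y and y = 40 − 0.77x, where x and y are each side's share when it proposes.
Hence (1 − 0.83·0.77)x = 40(1 − 0.83), i.e. 0.3609·x = 6.8.
x ≈ 18.8418; the author's share is 40 − x ≈ 21.1582.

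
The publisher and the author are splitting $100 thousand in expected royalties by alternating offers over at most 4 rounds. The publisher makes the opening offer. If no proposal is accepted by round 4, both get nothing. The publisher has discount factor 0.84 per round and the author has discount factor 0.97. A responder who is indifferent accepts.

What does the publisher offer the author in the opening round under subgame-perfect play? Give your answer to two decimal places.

94.56

Solve by backward induction from round 4.
Round 4 (the author proposes): the publisher will accept anything ≥ 0, so the author offers 0 and keeps 100.
Round 3 (the publisher proposes): the author can get 100 next round, worth 0.97 × 100 = 97 now; the publisher offers that and keeps 3.
Round 2 (the author proposes): the publisher can get 3 next round, worth 0.84 × 3 = 2.52 now; the author offers that and keeps 97.48.
Round 1 (the publisher proposes): the author can get 97.48 next round, worth 0.97 × 97.48 = 94.5556 now; the publisher offers that and keeps 5.4444.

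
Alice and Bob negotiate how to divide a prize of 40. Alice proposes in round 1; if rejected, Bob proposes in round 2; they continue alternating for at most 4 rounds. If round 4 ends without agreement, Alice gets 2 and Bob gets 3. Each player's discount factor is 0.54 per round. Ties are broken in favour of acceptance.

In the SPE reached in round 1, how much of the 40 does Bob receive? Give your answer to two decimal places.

15.92

By backward induction:
Round 4 (Bob proposes): Alice gets 2 if talks fail, so Bob offers 2 and keeps 38.
Round 3 (Alice proposes): Bob can get 38 next round, worth 0.54 × 38 = 20.52 now, so Alice offers 20.52, keeping 19.48.
Round 2 (Bob proposes): Alice can get 19.48 next round, worth 0.54 × 19.48 = 10.5192 now; Bob offers that and keeps 29.4808.
Round 1 (Alice proposes): Bob can get 29.4808 next round, worth 0.54 × 29.4808 = 15.919632 now, so Alice offers 15.919632, keeping 24.080368.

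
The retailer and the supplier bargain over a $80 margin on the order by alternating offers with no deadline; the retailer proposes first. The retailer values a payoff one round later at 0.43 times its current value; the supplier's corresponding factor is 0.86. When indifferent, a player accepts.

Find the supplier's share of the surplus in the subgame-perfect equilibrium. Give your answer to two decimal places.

Let x be the retailer's share when the retailer proposes and y be the supplier's share when the supplier proposes.
The supplier accepts iff offered ≥ 0.86·y, so x = 80 − 0.86y. Symmetrically y = 80 − 0.43x.
Substituting: x = 80 − 0.86(80 − 0.43x), giving x(1 − 0.43·0.86) = 80(1 − 0.86).
So x = 80 × 0.14 / 0.6302 ≈ 17.7721, and the supplier receives 80 − x ≈ 62.2279.

62.23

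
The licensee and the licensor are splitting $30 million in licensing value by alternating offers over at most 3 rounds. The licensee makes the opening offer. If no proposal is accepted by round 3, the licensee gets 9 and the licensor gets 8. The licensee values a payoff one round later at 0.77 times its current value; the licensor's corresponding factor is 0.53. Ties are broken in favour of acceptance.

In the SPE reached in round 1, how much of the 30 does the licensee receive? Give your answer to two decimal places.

Round 3 (the licensee proposes): the licensor gets 8 if talks fail, so the licensee offers 8 and keeps 22.
Round 2 (the licensor proposes): the licensee can get 22 next round, worth 0.77 × 22 = 16.94 now; the licensor offers that and keeps 13.06.
Round 1 (the licensee proposes): the licensor can get 13.06 next round, worth 0.53 × 13.06 = 6.9218 now. The licensee offers 6.9218 and keeps 30 − 6.9218 = 23.0782.

23.08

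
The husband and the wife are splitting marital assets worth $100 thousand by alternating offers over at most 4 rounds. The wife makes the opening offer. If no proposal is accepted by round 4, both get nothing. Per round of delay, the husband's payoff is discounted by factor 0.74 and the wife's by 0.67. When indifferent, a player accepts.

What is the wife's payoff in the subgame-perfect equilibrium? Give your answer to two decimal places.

38.89

Round 4 (the husband proposes): rejection yields 0 for the wife; the husband offers 0 and keeps 100.
Round 3 (the wife proposes): the husband can get 100 next round, worth 0.74 × 100 = 74 now. The wife offers 74 and keeps 100 − 74 = 26.
Round 2 (the husband proposes): the wife can get 26 next round, worth 0.67 × 26 = 17.42 now, so the husband offers 17.42, keeping 82.58.
Round 1 (the wife proposes): the husband can get 82.58 next round, worth 0.74 × 82.58 = 61.1092 now. The wife offers 61.1092 and keeps 100 − 61.1092 = 38.8908.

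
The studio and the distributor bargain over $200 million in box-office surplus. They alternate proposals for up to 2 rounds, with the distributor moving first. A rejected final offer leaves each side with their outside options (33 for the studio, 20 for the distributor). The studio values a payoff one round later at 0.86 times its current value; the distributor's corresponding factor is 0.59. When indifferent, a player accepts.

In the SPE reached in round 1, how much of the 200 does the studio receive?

Work backward from the last round.
Round 2 (the studio proposes): the distributor gets 20 if talks fail, so the studio offers 20 and keeps 180.
Round 1 (the distributor proposes): the studio can get 180 next round, worth 0.86 × 180 = 154.8 now, so the distributor offers 154.8, keeping 45.2.

154.8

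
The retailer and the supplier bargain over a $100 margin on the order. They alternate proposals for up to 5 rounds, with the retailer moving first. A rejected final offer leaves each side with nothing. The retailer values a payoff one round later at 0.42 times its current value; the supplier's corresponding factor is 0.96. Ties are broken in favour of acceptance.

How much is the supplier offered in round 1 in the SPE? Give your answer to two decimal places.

78.13

Round 5 (the retailer proposes): rejection yields 0 for the supplier; the retailer offers 0 and keeps 100.
Round 4 (the supplier proposes): the retailer can get 100 next round, worth 0.42 × 100 = 42 now. The supplier offers 42 and keeps 100 − 42 = 58.
Round 3 (the retailer proposes): the supplier can get 58 next round, worth 0.96 × 58 = 55.68 now, so the retailer offers 55.68, keeping 44.32.
Round 2 (the supplier proposes): the retailer can get 44.32 next round, worth 0.42 × 44.32 = 18.6144 now; the supplier offers that and keeps 81.3856.
Round 1 (the retailer proposes): the supplier can get 81.3856 next round, worth 0.96 × 81.3856 = 78.130176 now. The retailer offers 78.130176 and keeps 100 − 78.130176 = 21.869824.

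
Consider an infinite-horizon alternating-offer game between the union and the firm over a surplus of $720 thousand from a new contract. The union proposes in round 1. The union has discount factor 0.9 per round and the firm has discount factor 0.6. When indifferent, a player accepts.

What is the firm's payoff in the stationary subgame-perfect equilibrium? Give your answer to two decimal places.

When the union proposes, the firm accepts any offer worth at least 0.6 times what the firm would get by proposing next round; and vice versa.
This gives x = 720 − 0.6y and y = 720 − 0.9x, where x and y are each side's share when it proposes.
Hence (1 − 0.6·0.9)x = 720(1 − 0.6), i.e. 0.46·x = 288.
x ≈ 626.0870; the firm's share is 720 − x ≈ 93.9130.

93.91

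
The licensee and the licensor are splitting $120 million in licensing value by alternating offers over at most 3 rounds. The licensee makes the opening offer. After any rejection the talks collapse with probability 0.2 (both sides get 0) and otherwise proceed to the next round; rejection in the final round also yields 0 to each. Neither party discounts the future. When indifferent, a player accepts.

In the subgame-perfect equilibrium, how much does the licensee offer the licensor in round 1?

By backward induction:
Round 3 (the licensee proposes): the licensor will accept anything ≥ 0, so the licensee offers 0 and keeps 120.
Round 2 (the licensor proposes): rejecting gives the licensee an expected 0.8 × 120 = 96, so the licensor offers 96, keeping 24.
Round 1 (the licensee proposes): rejecting gives the licensor an expected 0.8 × 24 = 19.2; the licensee offers that and keeps 100.8.

19.2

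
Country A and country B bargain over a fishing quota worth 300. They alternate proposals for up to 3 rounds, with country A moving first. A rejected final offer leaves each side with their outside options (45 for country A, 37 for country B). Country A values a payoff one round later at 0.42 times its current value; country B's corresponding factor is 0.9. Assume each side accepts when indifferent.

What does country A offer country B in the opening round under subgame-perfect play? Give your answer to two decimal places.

170.59

Work backward from the last round.
Round 3 (country A proposes): country B gets 37 if talks fail, so country A offers 37 and keeps 263.
Round 2 (country B proposes): country A can get 263 next round, worth 0.42 × 263 = 110.46 now, so country B offers 110.46, keeping 189.54.
Round 1 (country A proposes): country B can get 189.54 next round, worth 0.9 × 189.54 = 170.586 now. Country A offers 170.586 and keeps 300 − 170.586 = 129.414.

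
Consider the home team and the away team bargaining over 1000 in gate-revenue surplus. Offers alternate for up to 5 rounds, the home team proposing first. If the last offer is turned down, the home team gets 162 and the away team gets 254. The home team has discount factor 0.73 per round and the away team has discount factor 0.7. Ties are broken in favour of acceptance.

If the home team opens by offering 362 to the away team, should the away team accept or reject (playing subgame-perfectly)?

Round 5 (the home team proposes): the away team gets 254 if talks fail, so the home team offers 254 and keeps 746.
Round 4 (the away team proposes): the home team can get 746 next round, worth 0.73 × 746 = 544.58 now; the away team offers that and keeps 455.42.
Round 3 (the home team proposes): the away team can get 455.42 next round, worth 0.7 × 455.42 = 318.794 now. The home team offers 318.794 and keeps 1000 − 318.794 = 681.206.
Round 2 (the away team proposes): the home team can get 681.206 next round, worth 0.73 × 681.206 = 497.28038 now, so the away team offers 497.28038, keeping 502.71962.
So by rejecting in round 1, the away team gets 502.71962 next round, worth 0.7 × 502.71962 = 351.903734 now.
Offer 362 ≥ 351.903734, so the away team accepts.

Accept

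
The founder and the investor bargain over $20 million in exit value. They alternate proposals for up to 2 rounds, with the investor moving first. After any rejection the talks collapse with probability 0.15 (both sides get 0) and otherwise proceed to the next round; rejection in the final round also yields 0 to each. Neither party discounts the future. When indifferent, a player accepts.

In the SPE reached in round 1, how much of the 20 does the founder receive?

17

Round 2 (the founder proposes): the investor will accept anything ≥ 0, so the founder offers 0 and keeps 20.
Round 1 (the investor proposes): rejecting gives the founder an expected 0.85 × 20 = 17. The investor offers 17 and keeps 20 − 17 = 3.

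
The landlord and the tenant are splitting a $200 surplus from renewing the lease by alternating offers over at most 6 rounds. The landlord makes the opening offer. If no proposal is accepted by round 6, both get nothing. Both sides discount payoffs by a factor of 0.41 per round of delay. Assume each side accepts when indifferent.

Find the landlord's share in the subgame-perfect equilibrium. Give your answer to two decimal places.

Round 6 (the tenant proposes): rejection yields 0 for the landlord; the tenant offers 0 and keeps 200.
Round 5 (the landlord proposes): the tenant can get 200 next round, worth 0.41 × 200 = 82 now; the landlord offers that and keeps 118.
Round 4 (the tenant proposes): the landlord can get 118 next round, worth 0.41 × 118 = 48.38 now, so the tenant offers 48.38, keeping 151.62.
Round 3 (the landlord proposes): the tenant can get 151.62 next round, worth 0.41 × 151.62 = 62.1642 now. The landlord offers 62.1642 and keeps 200 − 62.1642 = 137.8358.
Round 2 (the tenant proposes): the landlord can get 137.8358 next round, worth 0.41 × 137.8358 = 56.512678 now. The tenant offers 56.512678 and keeps 200 − 56.512678 = 143.487322.
Round 1 (the landlord proposes): the tenant can get 143.487322 next round, worth 0.41 × 143.487322 = 58.82980202 now. The landlord offers 58.82980202 and keeps 200 − 58.82980202 = 141.17019798.

141.17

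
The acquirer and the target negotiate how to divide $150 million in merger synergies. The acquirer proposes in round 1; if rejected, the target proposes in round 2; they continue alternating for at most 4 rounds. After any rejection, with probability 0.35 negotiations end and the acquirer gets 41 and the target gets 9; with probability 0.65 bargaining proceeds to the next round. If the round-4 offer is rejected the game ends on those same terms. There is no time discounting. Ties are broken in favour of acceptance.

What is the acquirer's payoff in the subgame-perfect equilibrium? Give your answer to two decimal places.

By backward induction:
Round 4 (the target proposes): the acquirer gets 41 if talks fail, so the target offers 41 and keeps 109.
Round 3 (the acquirer proposes): rejecting gives the target an expected 0.65 × 109 + 0.35 × 9 = 74; the acquirer offers that and keeps 76.
Round 2 (the target proposes): rejecting gives the acquirer an expected 0.65 × 76 + 0.35 × 41 = 63.75, so the target offers 63.75, keeping 86.25.
Round 1 (the acquirer proposes): rejecting gives the target an expected 0.65 × 86.25 + 0.35 × 9 = 59.2125; the acquirer offers that and keeps 90.7875.

90.79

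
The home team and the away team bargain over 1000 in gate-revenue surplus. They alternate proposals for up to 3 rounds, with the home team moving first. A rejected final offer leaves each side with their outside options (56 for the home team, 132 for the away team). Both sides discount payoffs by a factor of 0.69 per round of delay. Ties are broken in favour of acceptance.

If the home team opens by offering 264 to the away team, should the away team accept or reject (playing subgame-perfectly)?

Reject

Round 3 (the home team proposes): the away team gets 132 if talks fail, so the home team offers 132 and keeps 868.
Round 2 (the away team proposes): the home team can get 868 next round, worth 0.69 × 868 = 598.92 now. The away team offers 598.92 and keeps 1000 − 598.92 = 401.08.
So by rejecting in round 1, the away team gets 401.08 next round, worth 0.69 × 401.08 = 276.7452 now.
Offer 264 < 276.7452, so the away team rejects.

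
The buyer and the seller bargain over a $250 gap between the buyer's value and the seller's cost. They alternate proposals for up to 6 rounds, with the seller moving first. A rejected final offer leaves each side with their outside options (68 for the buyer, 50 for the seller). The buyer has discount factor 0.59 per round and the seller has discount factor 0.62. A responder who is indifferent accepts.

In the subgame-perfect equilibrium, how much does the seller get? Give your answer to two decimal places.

Round 6 (the buyer proposes): the seller gets 50 if talks fail, so the buyer offers 50 and keeps 200.
Round 5 (the seller proposes): the buyer can get 200 next round, worth 0.59 × 200 = 118 now; the seller offers that and keeps 132.
Round 4 (the buyer proposes): the seller can get 132 next round, worth 0.62 × 132 = 81.84 now. The buyer offers 81.84 and keeps 250 − 81.84 = 168.16.
Round 3 (the seller proposes): the buyer can get 168.16 next round, worth 0.59 × 168.16 = 99.2144 now. The seller offers 99.2144 and keeps 250 − 99.2144 = 150.7856.
Round 2 (the buyer proposes): the seller can get 150.7856 next round, worth 0.62 × 150.7856 = 93.487072 now; the buyer offers that and keeps 156.512928.
Round 1 (the seller proposes): the buyer can get 156.512928 next round, worth 0.59 × 156.512928 = 92.34262752 now. The seller offers 92.34262752 and keeps 250 − 92.34262752 = 157.65737248.

157.66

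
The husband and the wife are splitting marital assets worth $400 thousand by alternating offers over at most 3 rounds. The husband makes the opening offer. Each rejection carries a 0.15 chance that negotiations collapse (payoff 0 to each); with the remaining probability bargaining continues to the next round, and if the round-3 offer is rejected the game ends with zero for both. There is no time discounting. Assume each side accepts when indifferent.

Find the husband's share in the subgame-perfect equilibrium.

349

Round 3 (the husband proposes): the wife will accept anything ≥ 0, so the husband offers 0 and keeps 400.
Round 2 (the wife proposes): rejecting gives the husband an expected 0.85 × 400 = 340, so the wife offers 340, keeping 60.
Round 1 (the husband proposes): rejecting gives the wife an expected 0.85 × 60 = 51; the husband offers that and keeps 349.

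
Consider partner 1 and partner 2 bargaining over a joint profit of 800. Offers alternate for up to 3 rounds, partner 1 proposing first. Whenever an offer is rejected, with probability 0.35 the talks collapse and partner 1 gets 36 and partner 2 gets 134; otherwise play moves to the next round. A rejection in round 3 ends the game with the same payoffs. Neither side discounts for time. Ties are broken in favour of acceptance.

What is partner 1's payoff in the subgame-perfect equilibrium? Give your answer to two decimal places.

522.68

Round 3 (partner 1 proposes): partner 2 gets 134 if talks fail, so partner 1 offers 134 and keeps 666.
Round 2 (partner 2 proposes): rejecting gives partner 1 an expected 0.65 × 666 + 0.35 × 36 = 445.5. Partner 2 offers 445.5 and keeps 800 − 445.5 = 354.5.
Round 1 (partner 1 proposes): rejecting gives partner 2 an expected 0.65 × 354.5 + 0.35 × 134 = 277.325; partner 1 offers that and keeps 522.675.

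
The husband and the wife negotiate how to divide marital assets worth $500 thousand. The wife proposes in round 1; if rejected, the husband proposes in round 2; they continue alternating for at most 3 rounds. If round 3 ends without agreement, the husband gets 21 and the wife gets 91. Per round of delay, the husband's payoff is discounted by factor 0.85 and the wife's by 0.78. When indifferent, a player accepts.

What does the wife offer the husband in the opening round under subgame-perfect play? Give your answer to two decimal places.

Round 3 (the wife proposes): the husband gets 21 if talks fail, so the wife offers 21 and keeps 479.
Round 2 (the husband proposes): the wife can get 479 next round, worth 0.78 × 479 = 373.62 now, so the husband offers 373.62, keeping 126.38.
Round 1 (the wife proposes): the husband can get 126.38 next round, worth 0.85 × 126.38 = 107.423 now; the wife offers that and keeps 392.577.

107.42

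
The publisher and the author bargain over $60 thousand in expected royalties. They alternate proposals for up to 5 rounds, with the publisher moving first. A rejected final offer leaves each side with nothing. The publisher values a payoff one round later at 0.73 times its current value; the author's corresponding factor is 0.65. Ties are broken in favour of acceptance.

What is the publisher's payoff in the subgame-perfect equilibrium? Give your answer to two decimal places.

By backward induction:
Round 5 (the publisher proposes): the author will accept anything ≥ 0, so the publisher offers 0 and keeps 60.
Round 4 (the author proposes): the publisher can get 60 next round, worth 0.73 × 60 = 43.8 now, so the author offers 43.8, keeping 16.2.
Round 3 (the publisher proposes): the author can get 16.2 next round, worth 0.65 × 16.2 = 10.53 now. The publisher offers 10.53 and keeps 60 − 10.53 = 49.47.
Round 2 (the author proposes): the publisher can get 49.47 next round, worth 0.73 × 49.47 = 36.1131 now, so the author offers 36.1131, keeping 23.8869.
Round 1 (the publisher proposes): the author can get 23.8869 next round, worth 0.65 × 23.8869 = 15.526485 now; the publisher offers that and keeps 44.473515.

44.47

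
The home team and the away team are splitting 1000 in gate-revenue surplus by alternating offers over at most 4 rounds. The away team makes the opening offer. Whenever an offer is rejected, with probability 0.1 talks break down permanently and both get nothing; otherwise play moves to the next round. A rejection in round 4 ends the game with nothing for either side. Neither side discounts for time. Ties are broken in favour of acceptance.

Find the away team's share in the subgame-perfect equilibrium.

Round 4 (the home team proposes): the away team will accept anything ≥ 0, so the home team offers 0 and keeps 1000.
Round 3 (the away team proposes): rejecting gives the home team an expected 0.9 × 1000 = 900, so the away team offers 900, keeping 100.
Round 2 (the home team proposes): rejecting gives the away team an expected 0.9 × 100 = 90, so the home team offers 90, keeping 910.
Round 1 (the away team proposes): rejecting gives the home team an expected 0.9 × 910 = 819; the away team offers that and keeps 181.

181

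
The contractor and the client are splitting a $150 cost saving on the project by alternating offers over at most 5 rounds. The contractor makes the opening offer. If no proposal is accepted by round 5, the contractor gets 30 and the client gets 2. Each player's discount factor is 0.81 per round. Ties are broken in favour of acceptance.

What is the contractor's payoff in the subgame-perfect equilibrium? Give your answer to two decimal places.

Round 5 (the contractor proposes): the client gets 2 if talks fail, so the contractor offers 2 and keeps 148.
Round 4 (the client proposes): the contractor can get 148 next round, worth 0.81 × 148 = 119.88 now, so the client offers 119.88, keeping 30.12.
Round 3 (the contractor proposes): the client can get 30.12 next round, worth 0.81 × 30.12 = 24.3972 now, so the contractor offers 24.3972, keeping 125.6028.
Round 2 (the client proposes): the contractor can get 125.6028 next round, worth 0.81 × 125.6028 = 101.738268 now; the client offers that and keeps 48.261732.
Round 1 (the contractor proposes): the client can get 48.261732 next round, worth 0.81 × 48.261732 = 39.09200292 now, so the contractor offers 39.09200292, keeping 110.90799708.

110.91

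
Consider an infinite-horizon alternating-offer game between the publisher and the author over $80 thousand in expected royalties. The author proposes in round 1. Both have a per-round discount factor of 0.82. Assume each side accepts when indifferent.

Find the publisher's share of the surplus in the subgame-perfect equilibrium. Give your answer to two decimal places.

Let x be the author's share when the author proposes and y be the publisher's share when the publisher proposes.
The publisher accepts iff offered ≥ 0.82·y, so x = 80 − 0.82y. Symmetrically y = 80 − 0.82x.
Substituting: x = 80 − 0.82(80 − 0.82x), giving x(1 − 0.82·0.82) = 80(1 − 0.82).
So x = 80 × 0.18 / 0.3276 ≈ 43.9560, and the publisher receives 80 − x ≈ 36.0440.

36.04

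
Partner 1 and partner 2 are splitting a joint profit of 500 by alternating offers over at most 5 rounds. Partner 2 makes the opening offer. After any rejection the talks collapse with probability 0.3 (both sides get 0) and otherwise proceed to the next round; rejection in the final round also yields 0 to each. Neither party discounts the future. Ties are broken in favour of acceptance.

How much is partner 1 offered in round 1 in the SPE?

Round 5 (partner 2 proposes): rejection yields 0 for partner 1; partner 2 offers 0 and keeps 500.
Round 4 (partner 1 proposes): rejecting gives partner 2 an expected 0.7 × 500 = 350, so partner 1 offers 350, keeping 150.
Round 3 (partner 2 proposes): rejecting gives partner 1 an expected 0.7 × 150 = 105; partner 2 offers that and keeps 395.
Round 2 (partner 1 proposes): rejecting gives partner 2 an expected 0.7 × 395 = 276.5, so partner 1 offers 276.5, keeping 223.5.
Round 1 (partner 2 proposes): rejecting gives partner 1 an expected 0.7 × 223.5 = 156.45, so partner 2 offers 156.45, keeping 343.55.

156.45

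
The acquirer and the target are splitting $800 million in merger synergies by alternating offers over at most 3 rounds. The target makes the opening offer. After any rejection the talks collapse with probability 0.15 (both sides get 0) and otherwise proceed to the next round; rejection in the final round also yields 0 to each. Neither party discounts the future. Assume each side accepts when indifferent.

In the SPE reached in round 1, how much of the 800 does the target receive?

698

Round 3 (the target proposes): rejection yields 0 for the acquirer; the target offers 0 and keeps 800.
Round 2 (the acquirer proposes): rejecting gives the target an expected 0.85 × 800 = 680. The acquirer offers 680 and keeps 800 − 680 = 120.
Round 1 (the target proposes): rejecting gives the acquirer an expected 0.85 × 120 = 102. The target offers 102 and keeps 800 − 102 = 698.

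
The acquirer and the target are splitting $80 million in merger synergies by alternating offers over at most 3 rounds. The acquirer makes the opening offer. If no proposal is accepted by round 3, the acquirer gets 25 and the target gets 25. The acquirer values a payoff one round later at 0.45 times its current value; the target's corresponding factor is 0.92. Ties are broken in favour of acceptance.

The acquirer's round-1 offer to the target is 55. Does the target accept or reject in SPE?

Accept

Round 3 (the acquirer proposes): the target gets 25 if talks fail, so the acquirer offers 25 and keeps 55.
Round 2 (the target proposes): the acquirer can get 55 next round, worth 0.45 × 55 = 24.75 now; the target offers that and keeps 55.25.
So by rejecting in round 1, the target gets 55.25 next round, worth 0.92 × 55.25 = 50.83 now.
Offer 55 ≥ 50.83, so the target accepts.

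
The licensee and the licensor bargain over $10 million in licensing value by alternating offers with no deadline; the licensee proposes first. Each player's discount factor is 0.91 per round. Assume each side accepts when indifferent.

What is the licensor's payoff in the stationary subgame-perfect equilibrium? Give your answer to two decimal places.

4.76

When the licensee proposes, the licensor accepts any offer worth at least 0.91 times what the licensor would get by proposing next round; and vice versa.
This gives x = 10 − 0.91y and y = 10 − 0.91x, where x and y are each side's share when it proposes.
Hence (1 − 0.91·0.91)x = 10(1 − 0.91), i.e. 0.1719·x = 0.9.
x ≈ 5.2356; the licensor's share is 10 − x ≈ 4.7644.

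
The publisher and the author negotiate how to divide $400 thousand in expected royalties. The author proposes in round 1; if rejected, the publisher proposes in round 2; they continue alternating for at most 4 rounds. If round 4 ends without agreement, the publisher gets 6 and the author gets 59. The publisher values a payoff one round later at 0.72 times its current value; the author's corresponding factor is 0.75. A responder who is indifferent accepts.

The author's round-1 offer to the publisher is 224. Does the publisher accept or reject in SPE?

Work out the publisher's continuation value if the offer is rejected.
Round 4 (the publisher proposes): the author gets 59 if talks fail, so the publisher offers 59 and keeps 341.
Round 3 (the author proposes): the publisher can get 341 next round, worth 0.72 × 341 = 245.52 now; the author offers that and keeps 154.48.
Round 2 (the publisher proposes): the author can get 154.48 next round, worth 0.75 × 154.48 = 115.86 now. The publisher offers 115.86 and keeps 400 − 115.86 = 284.14.
So by rejecting in round 1, the publisher gets 284.14 next round, worth 0.72 × 284.14 = 204.5808 now.
Offer 224 ≥ 204.5808, so the publisher accepts.

Accept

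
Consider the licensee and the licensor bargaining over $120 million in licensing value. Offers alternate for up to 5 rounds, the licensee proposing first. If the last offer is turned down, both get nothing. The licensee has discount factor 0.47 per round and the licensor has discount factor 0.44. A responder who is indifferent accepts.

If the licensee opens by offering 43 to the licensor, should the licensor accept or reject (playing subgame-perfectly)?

Accept

Work out the licensor's continuation value if the offer is rejected.
Round 5 (the licensee proposes): rejection yields 0 for the licensor; the licensee offers 0 and keeps 120.
Round 4 (the licensor proposes): the licensee can get 120 next round, worth 0.47 × 120 = 56.4 now. The licensor offers 56.4 and keeps 120 − 56.4 = 63.6.
Round 3 (the licensee proposes): the licensor can get 63.6 next round, worth 0.44 × 63.6 = 27.984 now, so the licensee offers 27.984, keeping 92.016.
Round 2 (the licensor proposes): the licensee can get 92.016 next round, worth 0.47 × 92.016 = 43.24752 now, so the licensor offers 43.24752, keeping 76.75248.
So by rejecting in round 1, the licensor gets 76.75248 next round, worth 0.44 × 76.75248 = 33.7710912 now.
Offer 43 ≥ 33.7710912, so the licensor accepts.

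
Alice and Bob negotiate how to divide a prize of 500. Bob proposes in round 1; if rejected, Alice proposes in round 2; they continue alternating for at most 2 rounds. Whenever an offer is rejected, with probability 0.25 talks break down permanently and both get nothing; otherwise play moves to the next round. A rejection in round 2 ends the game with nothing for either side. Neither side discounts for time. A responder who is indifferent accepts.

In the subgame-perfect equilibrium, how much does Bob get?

125

Round 2 (Alice proposes): Bob will accept anything ≥ 0, so Alice offers 0 and keeps 500.
Round 1 (Bob proposes): rejecting gives Alice an expected 0.75 × 500 = 375, so Bob offers 375, keeping 125.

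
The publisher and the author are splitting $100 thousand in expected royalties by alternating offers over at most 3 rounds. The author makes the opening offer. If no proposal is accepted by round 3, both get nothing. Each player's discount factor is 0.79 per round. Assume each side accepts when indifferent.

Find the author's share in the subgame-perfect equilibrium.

83.41

Round 3 (the author proposes): rejection yields 0 for the publisher; the author offers 0 and keeps 100.
Round 2 (the publisher proposes): the author can get 100 next round, worth 0.79 × 100 = 79 now, so the publisher offers 79, keeping 21.
Round 1 (the author proposes): the publisher can get 21 next round, worth 0.79 × 21 = 16.59 now, so the author offers 16.59, keeping 83.41.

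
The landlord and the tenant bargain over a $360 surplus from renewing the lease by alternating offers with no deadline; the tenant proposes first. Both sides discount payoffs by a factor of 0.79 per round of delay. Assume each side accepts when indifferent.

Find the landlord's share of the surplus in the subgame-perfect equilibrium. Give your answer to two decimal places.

158.88

In a stationary SPE each proposer offers the other exactly their discounted continuation value.
If the tenant keeps x when proposing and the landlord keeps y when proposing, then x = 360 − 0.79y and y = 360 − 0.79x.
Solving: x = 360(1 − 0.79) / (1 − 0.79·0.79) = 75.6 / 0.3759 ≈ 201.1173.
The landlord gets 360 − 201.1173 ≈ 158.8827.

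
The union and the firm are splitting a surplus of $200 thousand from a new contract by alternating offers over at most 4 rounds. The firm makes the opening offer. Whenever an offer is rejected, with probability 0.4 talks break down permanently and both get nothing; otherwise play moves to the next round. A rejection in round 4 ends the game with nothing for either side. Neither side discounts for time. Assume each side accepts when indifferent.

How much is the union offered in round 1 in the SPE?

91.2

By backward induction:
Round 4 (the union proposes): the firm will accept anything ≥ 0, so the union offers 0 and keeps 200.
Round 3 (the firm proposes): rejecting gives the union an expected 0.6 × 200 = 120; the firm offers that and keeps 80.
Round 2 (the union proposes): rejecting gives the firm an expected 0.6 × 80 = 48. The union offers 48 and keeps 200 − 48 = 152.
Round 1 (the firm proposes): rejecting gives the union an expected 0.6 × 152 = 91.2; the firm offers that and keeps 108.8.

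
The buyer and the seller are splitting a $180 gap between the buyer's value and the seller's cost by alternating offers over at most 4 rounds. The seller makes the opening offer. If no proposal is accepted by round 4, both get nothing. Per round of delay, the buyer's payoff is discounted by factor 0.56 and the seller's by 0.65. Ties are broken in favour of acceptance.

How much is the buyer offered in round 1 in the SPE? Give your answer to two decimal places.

By backward induction:
Round 4 (the buyer proposes): rejection yields 0 for the seller; the buyer offers 0 and keeps 180.
Round 3 (the seller proposes): the buyer can get 180 next round, worth 0.56 × 180 = 100.8 now, so the seller offers 100.8, keeping 79.2.
Round 2 (the buyer proposes): the seller can get 79.2 next round, worth 0.65 × 79.2 = 51.48 now, so the buyer offers 51.48, keeping 128.52.
Round 1 (the seller proposes): the buyer can get 128.52 next round, worth 0.56 × 128.52 = 71.9712 now; the seller offers that and keeps 108.0288.

71.97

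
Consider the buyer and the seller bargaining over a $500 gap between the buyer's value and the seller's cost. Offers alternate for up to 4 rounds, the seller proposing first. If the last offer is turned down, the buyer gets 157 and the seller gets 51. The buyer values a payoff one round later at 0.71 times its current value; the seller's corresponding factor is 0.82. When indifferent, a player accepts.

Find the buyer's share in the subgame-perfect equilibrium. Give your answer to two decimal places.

Solve by backward induction from round 4.
Round 4 (the buyer proposes): the seller gets 51 if talks fail, so the buyer offers 51 and keeps 449.
Round 3 (the seller proposes): the buyer can get 449 next round, worth 0.71 × 449 = 318.79 now, so the seller offers 318.79, keeping 181.21.
Round 2 (the buyer proposes): the seller can get 181.21 next round, worth 0.82 × 181.21 = 148.5922 now, so the buyer offers 148.5922, keeping 351.4078.
Round 1 (the seller proposes): the buyer can get 351.4078 next round, worth 0.71 × 351.4078 = 249.499538 now; the seller offers that and keeps 250.500462.

249.50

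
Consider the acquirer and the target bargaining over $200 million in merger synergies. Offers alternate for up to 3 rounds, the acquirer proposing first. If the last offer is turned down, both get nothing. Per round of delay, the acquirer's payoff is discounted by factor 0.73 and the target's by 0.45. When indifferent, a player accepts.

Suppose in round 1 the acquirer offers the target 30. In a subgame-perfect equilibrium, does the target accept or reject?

Round 3 (the acquirer proposes): rejection yields 0 for the target; the acquirer offers 0 and keeps 200.
Round 2 (the target proposes): the acquirer can get 200 next round, worth 0.73 × 200 = 146 now. The target offers 146 and keeps 200 − 146 = 54.
So by rejecting in round 1, the target gets 54 next round, worth 0.45 × 54 = 24.3 now.
Offer 30 ≥ 24.3, so the target accepts.

Accept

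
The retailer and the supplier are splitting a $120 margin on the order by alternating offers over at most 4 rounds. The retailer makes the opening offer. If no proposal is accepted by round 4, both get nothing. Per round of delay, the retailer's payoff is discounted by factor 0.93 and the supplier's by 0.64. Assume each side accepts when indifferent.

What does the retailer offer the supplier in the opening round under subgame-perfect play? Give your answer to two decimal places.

Round 4 (the supplier proposes): the retailer will accept anything ≥ 0, so the supplier offers 0 and keeps 120.
Round 3 (the retailer proposes): the supplier can get 120 next round, worth 0.64 × 120 = 76.8 now, so the retailer offers 76.8, keeping 43.2.
Round 2 (the supplier proposes): the retailer can get 43.2 next round, worth 0.93 × 43.2 = 40.176 now; the supplier offers that and keeps 79.824.
Round 1 (the retailer proposes): the supplier can get 79.824 next round, worth 0.64 × 79.824 = 51.08736 now. The retailer offers 51.08736 and keeps 120 − 51.08736 = 68.91264.

51.09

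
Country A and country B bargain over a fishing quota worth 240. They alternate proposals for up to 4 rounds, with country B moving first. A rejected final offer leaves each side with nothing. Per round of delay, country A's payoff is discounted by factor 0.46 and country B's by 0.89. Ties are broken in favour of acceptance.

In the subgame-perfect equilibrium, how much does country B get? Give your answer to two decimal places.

182.66

Round 4 (country A proposes): rejection yields 0 for country B; country A offers 0 and keeps 240.
Round 3 (country B proposes): country A can get 240 next round, worth 0.46 × 240 = 110.4 now; country B offers that and keeps 129.6.
Round 2 (country A proposes): country B can get 129.6 next round, worth 0.89 × 129.6 = 115.344 now. Country A offers 115.344 and keeps 240 − 115.344 = 124.656.
Round 1 (country B proposes): country A can get 124.656 next round, worth 0.46 × 124.656 = 57.34176 now; country B offers that and keeps 182.65824.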